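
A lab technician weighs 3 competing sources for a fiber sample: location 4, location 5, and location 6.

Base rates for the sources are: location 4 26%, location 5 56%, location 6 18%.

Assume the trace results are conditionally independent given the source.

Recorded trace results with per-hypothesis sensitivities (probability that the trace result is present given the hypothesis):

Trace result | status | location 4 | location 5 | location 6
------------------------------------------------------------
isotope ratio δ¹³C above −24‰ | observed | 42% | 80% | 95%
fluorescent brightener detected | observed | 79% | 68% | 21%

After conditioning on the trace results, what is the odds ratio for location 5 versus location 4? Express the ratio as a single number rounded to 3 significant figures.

3.53

Posterior odds equal prior odds times the likelihood ratio; only the two competing hypotheses matter.
  location 5: 0.56 × 0.80 × 0.68 = 0.30464
  location 4: 0.26 × 0.42 × 0.79 = 0.086268
Odds(location 5 : location 4) = 0.30464 / 0.086268 ≈ 3.53.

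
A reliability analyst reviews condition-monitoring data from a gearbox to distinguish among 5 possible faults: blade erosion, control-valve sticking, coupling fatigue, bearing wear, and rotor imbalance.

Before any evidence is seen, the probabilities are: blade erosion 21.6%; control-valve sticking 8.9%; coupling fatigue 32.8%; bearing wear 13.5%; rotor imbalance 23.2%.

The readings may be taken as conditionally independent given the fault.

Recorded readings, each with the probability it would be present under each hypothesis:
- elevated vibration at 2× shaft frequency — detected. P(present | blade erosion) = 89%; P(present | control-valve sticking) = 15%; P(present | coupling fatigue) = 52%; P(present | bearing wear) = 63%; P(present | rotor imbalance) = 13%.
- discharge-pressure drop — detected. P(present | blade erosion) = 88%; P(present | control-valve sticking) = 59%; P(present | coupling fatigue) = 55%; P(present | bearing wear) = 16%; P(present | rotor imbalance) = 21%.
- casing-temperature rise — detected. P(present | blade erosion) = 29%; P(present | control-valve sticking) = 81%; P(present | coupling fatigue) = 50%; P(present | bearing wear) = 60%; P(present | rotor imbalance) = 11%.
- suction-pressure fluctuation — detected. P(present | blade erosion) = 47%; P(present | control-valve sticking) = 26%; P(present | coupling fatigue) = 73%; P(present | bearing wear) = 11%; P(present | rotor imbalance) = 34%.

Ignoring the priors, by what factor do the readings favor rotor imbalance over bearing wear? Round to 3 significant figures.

0.153

The Bayes factor is the ratio of the joint likelihoods of the reading pattern under the two hypotheses.
  rotor imbalance: 0.13 × 0.21 × 0.11 × 0.34 = 0.001021
  bearing wear: 0.63 × 0.16 × 0.60 × 0.11 = 0.0066528
Bayes factor = 0.001021 / 0.0066528 ≈ 0.153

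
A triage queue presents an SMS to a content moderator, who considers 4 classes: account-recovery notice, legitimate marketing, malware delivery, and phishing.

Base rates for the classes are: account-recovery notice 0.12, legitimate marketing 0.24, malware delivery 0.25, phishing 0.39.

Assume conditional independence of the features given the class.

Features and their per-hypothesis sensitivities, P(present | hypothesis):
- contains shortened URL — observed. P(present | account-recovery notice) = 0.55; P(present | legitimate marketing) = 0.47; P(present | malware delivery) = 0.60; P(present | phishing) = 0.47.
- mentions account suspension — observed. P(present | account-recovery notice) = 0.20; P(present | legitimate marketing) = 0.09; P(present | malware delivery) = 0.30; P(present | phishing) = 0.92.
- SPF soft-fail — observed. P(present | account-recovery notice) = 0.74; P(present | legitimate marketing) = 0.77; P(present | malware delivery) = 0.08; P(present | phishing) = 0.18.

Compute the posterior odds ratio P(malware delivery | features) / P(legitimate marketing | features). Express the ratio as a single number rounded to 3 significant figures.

The normalizing constant cancels in an odds ratio, so compute prior × likelihood for the two hypotheses only:
  malware delivery: 0.25 × 0.60 × 0.30 × 0.08 = 0.0036
  legitimate marketing: 0.24 × 0.47 × 0.09 × 0.77 = 0.007817
Posterior odds = 0.0036 / 0.007817 ≈ 0.461.

0.461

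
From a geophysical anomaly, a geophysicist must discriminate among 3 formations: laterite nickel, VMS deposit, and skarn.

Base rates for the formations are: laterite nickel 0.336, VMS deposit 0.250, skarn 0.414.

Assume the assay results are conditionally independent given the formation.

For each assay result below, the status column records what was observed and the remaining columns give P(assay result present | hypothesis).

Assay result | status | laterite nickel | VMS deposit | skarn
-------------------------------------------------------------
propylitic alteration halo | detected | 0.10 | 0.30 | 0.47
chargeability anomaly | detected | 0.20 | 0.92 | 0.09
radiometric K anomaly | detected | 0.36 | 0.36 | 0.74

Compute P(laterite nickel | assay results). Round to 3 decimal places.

0.060

For each hypothesis, the unnormalized posterior weight is prior × product of the assay result likelihoods:
  laterite nickel: 0.336 × 0.10 × 0.20 × 0.36 = 0.0024192
  VMS deposit: 0.250 × 0.30 × 0.92 × 0.36 = 0.02484
  skarn: 0.414 × 0.47 × 0.09 × 0.74 = 0.012959
Marginal likelihood of the evidence = 0.040218.
P(laterite nickel | evidence) = 0.0024192 / 0.040218 ≈ 0.060.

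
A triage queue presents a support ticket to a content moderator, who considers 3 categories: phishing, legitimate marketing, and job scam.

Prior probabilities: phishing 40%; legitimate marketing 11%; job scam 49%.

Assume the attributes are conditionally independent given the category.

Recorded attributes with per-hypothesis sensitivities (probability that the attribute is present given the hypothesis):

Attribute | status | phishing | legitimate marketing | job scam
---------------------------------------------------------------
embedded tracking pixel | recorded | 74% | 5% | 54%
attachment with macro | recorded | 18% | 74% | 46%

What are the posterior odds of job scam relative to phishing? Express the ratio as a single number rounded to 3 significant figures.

Posterior odds equal prior odds times the likelihood ratio; only the two competing hypotheses matter.
  job scam: 0.49 × 0.54 × 0.46 = 0.12172
  phishing: 0.40 × 0.74 × 0.18 = 0.05328
Posterior odds = 0.12172 / 0.05328 ≈ 2.28.

2.28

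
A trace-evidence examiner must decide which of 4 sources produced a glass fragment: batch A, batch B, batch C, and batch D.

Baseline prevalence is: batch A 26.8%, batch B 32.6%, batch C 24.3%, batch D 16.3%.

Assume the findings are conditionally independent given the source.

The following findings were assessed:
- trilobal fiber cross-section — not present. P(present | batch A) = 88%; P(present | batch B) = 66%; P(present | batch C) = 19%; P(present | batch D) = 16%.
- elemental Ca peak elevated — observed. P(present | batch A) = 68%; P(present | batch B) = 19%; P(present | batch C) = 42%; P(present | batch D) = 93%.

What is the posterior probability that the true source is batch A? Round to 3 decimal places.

By Bayes' rule with conditional independence, the unnormalized weight for each hypothesis is prior × ∏ likelihoods (using 1 − P(present | H) for each absent finding):
  batch A: 0.268 × (1 − 0.88) × 0.68 = 0.021869
  batch B: 0.326 × (1 − 0.66) × 0.19 = 0.02106
  batch C: 0.243 × (1 − 0.19) × 0.42 = 0.082669
  batch D: 0.163 × (1 − 0.16) × 0.93 = 0.12734
Normalizing constant Z = 0.021869 + 0.02106 + 0.082669 + 0.12734 = 0.25293.
P(batch A | evidence) = 0.021869 / 0.25293 ≈ 0.086.

0.086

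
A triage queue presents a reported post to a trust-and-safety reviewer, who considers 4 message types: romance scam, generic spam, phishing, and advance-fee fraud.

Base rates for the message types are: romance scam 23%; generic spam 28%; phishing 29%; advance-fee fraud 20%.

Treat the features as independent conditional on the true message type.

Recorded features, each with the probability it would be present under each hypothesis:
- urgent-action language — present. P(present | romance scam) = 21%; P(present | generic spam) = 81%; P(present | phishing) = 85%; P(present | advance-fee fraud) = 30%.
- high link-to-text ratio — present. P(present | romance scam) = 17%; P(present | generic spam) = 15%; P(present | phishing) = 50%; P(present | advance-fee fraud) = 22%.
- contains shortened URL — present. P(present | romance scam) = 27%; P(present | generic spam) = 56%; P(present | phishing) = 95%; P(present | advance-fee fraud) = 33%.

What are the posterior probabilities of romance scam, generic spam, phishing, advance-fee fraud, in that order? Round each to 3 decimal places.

Multiply each prior by the joint likelihood of the feature pattern:
  romance scam: 0.23 × 0.21 × 0.17 × 0.27 = 0.002217
  generic spam: 0.28 × 0.81 × 0.15 × 0.56 = 0.019051
  phishing: 0.29 × 0.85 × 0.50 × 0.95 = 0.11709
  advance-fee fraud: 0.20 × 0.30 × 0.22 × 0.33 = 0.004356
The unnormalized weights sum to 0.14271.
P(romance scam | evidence) = 0.002217 / 0.14271 ≈ 0.016
P(generic spam | evidence) = 0.019051 / 0.14271 ≈ 0.133
P(phishing | evidence) = 0.11709 / 0.14271 ≈ 0.820
P(advance-fee fraud | evidence) = 0.004356 / 0.14271 ≈ 0.031

0.016, 0.133, 0.820, 0.031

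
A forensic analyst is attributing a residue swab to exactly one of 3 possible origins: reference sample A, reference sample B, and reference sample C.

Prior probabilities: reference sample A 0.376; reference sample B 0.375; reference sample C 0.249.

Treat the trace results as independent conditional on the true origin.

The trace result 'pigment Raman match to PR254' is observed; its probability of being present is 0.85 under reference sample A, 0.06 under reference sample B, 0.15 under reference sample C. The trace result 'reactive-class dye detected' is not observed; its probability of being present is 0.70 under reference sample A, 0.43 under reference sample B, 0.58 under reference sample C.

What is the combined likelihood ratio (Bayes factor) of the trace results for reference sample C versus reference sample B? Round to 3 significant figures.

Joint likelihood of the trace result pattern under each hypothesis (using 1 − P(present | H) for each absent trace result):
  reference sample C: 0.15 × (1 − 0.58) = 0.063
  reference sample B: 0.06 × (1 − 0.43) = 0.0342
Bayes factor = 0.063 / 0.0342 ≈ 1.84

1.84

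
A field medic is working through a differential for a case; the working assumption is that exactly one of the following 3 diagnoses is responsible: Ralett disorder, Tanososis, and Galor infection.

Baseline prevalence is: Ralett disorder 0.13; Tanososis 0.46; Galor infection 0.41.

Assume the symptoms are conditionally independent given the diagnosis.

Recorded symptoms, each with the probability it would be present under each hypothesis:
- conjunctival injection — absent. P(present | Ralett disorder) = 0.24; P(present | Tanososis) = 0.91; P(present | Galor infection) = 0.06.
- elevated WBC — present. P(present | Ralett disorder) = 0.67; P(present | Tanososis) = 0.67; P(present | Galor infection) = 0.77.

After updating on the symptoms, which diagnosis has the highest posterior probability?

By Bayes' rule with conditional independence, the unnormalized weight for each hypothesis is prior × ∏ likelihoods (using 1 − P(present | H) for each absent symptom):
  Ralett disorder: 0.13 × (1 − 0.24) × 0.67 = 0.066196
  Tanososis: 0.46 × (1 − 0.91) × 0.67 = 0.027738
  Galor infection: 0.41 × (1 − 0.06) × 0.77 = 0.29676
Marginal likelihood of the evidence = 0.39069.
P(Ralett disorder | evidence) ≈ 0.066196 / 0.39069 ≈ 0.169
P(Tanososis | evidence) ≈ 0.027738 / 0.39069 ≈ 0.071
P(Galor infection | evidence) ≈ 0.29676 / 0.39069 ≈ 0.760
The largest is 0.760, so Galor infection is most probable.

Galor infection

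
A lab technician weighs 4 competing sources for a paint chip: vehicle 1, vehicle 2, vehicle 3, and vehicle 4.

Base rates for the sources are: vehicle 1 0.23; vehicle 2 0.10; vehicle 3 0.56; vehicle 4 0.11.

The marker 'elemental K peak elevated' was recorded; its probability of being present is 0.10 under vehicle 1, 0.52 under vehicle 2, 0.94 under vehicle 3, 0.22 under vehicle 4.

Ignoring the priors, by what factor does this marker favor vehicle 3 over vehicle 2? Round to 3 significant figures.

1.81

Likelihood of this marker under each hypothesis:
  vehicle 3: 0.94
  vehicle 2: 0.52
Bayes factor = 0.94 / 0.52 ≈ 1.81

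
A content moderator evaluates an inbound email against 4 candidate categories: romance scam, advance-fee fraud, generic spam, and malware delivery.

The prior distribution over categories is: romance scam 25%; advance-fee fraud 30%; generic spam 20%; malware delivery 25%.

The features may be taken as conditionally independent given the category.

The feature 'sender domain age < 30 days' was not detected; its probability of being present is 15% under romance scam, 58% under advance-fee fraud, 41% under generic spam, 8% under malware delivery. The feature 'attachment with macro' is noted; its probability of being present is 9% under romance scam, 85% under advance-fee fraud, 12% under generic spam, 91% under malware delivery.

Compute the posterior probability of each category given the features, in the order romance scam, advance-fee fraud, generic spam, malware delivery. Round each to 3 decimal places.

0.055, 0.306, 0.040, 0.599

By Bayes' rule with conditional independence, the unnormalized weight for each hypothesis is prior × ∏ likelihoods (using 1 − P(present | H) for each absent feature):
  romance scam: 0.25 × (1 − 0.15) × 0.09 = 0.019125
  advance-fee fraud: 0.30 × (1 − 0.58) × 0.85 = 0.1071
  generic spam: 0.20 × (1 − 0.41) × 0.12 = 0.01416
  malware delivery: 0.25 × (1 − 0.08) × 0.91 = 0.2093
Marginal likelihood of the evidence = 0.34969.
P(romance scam | evidence) = 0.019125 / 0.34969 ≈ 0.055
P(advance-fee fraud | evidence) = 0.1071 / 0.34969 ≈ 0.306
P(generic spam | evidence) = 0.01416 / 0.34969 ≈ 0.040
P(malware delivery | evidence) = 0.2093 / 0.34969 ≈ 0.599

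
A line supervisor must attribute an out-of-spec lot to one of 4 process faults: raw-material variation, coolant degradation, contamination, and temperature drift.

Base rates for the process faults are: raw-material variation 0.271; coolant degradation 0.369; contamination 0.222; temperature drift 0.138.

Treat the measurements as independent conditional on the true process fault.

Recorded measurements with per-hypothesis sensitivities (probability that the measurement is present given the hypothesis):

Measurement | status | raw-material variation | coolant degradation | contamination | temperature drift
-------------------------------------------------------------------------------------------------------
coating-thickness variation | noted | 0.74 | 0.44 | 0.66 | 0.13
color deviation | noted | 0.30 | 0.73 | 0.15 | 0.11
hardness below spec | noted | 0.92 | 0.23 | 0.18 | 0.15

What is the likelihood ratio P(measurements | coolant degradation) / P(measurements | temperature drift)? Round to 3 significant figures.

Joint likelihood of the measurement pattern under each hypothesis:
  coolant degradation: 0.44 × 0.73 × 0.23 = 0.073876
  temperature drift: 0.13 × 0.11 × 0.15 = 0.002145
Bayes factor = 0.073876 / 0.002145 ≈ 34.4

34.4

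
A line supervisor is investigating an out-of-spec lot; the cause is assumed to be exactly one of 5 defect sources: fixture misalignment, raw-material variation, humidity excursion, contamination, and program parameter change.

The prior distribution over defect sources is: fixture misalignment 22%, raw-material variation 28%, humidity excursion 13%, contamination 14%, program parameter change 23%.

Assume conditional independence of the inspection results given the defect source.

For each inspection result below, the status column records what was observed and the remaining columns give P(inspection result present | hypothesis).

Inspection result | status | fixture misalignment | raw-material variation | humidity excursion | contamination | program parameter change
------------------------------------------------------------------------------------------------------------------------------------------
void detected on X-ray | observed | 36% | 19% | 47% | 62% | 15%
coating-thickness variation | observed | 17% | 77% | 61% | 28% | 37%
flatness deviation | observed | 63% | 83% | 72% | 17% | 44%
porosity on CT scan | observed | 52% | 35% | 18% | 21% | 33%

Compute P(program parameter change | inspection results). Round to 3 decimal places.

0.078

By Bayes' rule with conditional independence, the unnormalized weight for each hypothesis is prior × ∏ likelihoods:
  fixture misalignment: 0.22 × 0.36 × 0.17 × 0.63 × 0.52 = 0.0044108
  raw-material variation: 0.28 × 0.19 × 0.77 × 0.83 × 0.35 = 0.0119
  humidity excursion: 0.13 × 0.47 × 0.61 × 0.72 × 0.18 = 0.0048303
  contamination: 0.14 × 0.62 × 0.28 × 0.17 × 0.21 = 0.00086765
  program parameter change: 0.23 × 0.15 × 0.37 × 0.44 × 0.33 = 0.0018535
Marginal likelihood of the evidence = 0.023862.
P(program parameter change | evidence) = 0.0018535 / 0.023862 ≈ 0.078.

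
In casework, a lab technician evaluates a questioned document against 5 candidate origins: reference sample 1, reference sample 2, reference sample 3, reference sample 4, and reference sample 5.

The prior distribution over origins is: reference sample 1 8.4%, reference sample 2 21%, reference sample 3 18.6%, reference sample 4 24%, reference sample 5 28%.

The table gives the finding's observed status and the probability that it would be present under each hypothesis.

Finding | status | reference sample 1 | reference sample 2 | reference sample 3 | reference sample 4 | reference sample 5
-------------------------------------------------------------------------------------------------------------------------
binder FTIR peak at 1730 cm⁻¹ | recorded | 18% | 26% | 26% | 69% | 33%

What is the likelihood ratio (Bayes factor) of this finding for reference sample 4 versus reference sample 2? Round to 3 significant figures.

The Bayes factor is the ratio of the two likelihoods.
  reference sample 4: 0.69
  reference sample 2: 0.26
Bayes factor = 0.69 / 0.26 ≈ 2.65

2.65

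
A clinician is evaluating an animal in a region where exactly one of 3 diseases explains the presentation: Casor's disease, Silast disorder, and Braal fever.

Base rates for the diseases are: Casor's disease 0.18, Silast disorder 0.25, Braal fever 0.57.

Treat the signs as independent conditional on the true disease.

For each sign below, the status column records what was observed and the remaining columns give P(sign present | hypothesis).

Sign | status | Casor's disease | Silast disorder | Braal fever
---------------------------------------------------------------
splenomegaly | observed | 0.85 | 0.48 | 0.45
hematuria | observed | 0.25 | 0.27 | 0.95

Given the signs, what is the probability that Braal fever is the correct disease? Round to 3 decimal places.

0.775

For each hypothesis, the unnormalized posterior weight is prior × product of the sign likelihoods:
  Casor's disease: 0.18 × 0.85 × 0.25 = 0.03825
  Silast disorder: 0.25 × 0.48 × 0.27 = 0.0324
  Braal fever: 0.57 × 0.45 × 0.95 = 0.24368
Marginal likelihood of the evidence = 0.31433.
P(Braal fever | evidence) = 0.24368 / 0.31433 ≈ 0.775.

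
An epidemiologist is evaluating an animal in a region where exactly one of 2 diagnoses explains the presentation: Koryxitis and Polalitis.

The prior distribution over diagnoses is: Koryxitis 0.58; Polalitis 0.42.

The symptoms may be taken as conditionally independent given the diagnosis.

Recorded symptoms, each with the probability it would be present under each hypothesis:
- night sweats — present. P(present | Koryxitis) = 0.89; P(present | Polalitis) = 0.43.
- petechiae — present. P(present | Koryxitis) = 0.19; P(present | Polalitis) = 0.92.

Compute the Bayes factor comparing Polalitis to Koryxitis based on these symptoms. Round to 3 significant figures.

The Bayes factor is the ratio of the joint likelihoods of the symptom pattern under the two hypotheses.
  Polalitis: 0.43 × 0.92 = 0.3956
  Koryxitis: 0.89 × 0.19 = 0.1691
Bayes factor = 0.3956 / 0.1691 ≈ 2.34

2.34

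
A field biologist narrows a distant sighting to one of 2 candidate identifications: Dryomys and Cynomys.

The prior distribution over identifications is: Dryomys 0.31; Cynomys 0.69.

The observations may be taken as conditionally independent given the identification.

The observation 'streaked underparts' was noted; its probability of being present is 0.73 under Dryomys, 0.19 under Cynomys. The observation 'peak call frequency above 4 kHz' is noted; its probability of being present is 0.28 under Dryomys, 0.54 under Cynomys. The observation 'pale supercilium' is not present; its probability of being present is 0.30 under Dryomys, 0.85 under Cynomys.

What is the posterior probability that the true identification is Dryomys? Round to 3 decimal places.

0.807

For each hypothesis, the unnormalized posterior weight is prior × product of the observation likelihoods (using 1 − P(present | H) for each absent observation):
  Dryomys: 0.31 × 0.73 × 0.28 × (1 − 0.30) = 0.044355
  Cynomys: 0.69 × 0.19 × 0.54 × (1 − 0.85) = 0.010619
The unnormalized weights sum to 0.054974.
P(Dryomys | evidence) = 0.044355 / 0.054974 ≈ 0.807.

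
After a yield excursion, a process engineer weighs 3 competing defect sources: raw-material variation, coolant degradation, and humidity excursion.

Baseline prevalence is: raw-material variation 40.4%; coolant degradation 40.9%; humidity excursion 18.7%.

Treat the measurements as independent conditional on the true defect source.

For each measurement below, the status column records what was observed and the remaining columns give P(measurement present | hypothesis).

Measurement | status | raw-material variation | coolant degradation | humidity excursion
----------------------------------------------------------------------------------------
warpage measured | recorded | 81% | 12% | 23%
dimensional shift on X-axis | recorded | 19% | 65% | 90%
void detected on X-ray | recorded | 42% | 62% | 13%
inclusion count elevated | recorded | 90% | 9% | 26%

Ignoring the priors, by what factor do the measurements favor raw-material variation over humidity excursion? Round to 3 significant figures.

8.31

Joint likelihood of the measurement pattern under each hypothesis:
  raw-material variation: 0.81 × 0.19 × 0.42 × 0.90 = 0.058174
  humidity excursion: 0.23 × 0.90 × 0.13 × 0.26 = 0.0069966
Bayes factor = 0.058174 / 0.0069966 ≈ 8.31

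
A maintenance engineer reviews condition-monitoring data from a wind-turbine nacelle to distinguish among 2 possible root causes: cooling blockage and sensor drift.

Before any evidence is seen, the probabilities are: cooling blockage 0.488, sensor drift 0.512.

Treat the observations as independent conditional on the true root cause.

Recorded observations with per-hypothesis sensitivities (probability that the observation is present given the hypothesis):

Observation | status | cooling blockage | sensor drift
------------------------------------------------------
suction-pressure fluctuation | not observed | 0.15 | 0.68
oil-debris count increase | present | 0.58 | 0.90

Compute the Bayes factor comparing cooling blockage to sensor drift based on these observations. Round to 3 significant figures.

The Bayes factor is the ratio of the joint likelihoods of the evidence pattern under the two hypotheses (using 1 − P(present | H) for each absent observation).
  cooling blockage: (1 − 0.15) × 0.58 = 0.493
  sensor drift: (1 − 0.68) × 0.90 = 0.288
Bayes factor = 0.493 / 0.288 ≈ 1.71

1.71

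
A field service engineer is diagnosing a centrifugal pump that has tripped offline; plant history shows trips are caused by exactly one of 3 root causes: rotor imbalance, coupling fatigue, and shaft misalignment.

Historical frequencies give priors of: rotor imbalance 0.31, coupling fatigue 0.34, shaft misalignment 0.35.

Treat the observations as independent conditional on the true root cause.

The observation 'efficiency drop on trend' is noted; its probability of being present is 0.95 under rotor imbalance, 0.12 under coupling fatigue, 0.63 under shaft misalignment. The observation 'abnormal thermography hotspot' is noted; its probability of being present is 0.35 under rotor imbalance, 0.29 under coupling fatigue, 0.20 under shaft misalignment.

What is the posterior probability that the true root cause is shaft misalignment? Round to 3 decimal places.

0.277

By Bayes' rule with conditional independence, the unnormalized weight for each hypothesis is prior × ∏ likelihoods:
  rotor imbalance: 0.31 × 0.95 × 0.35 = 0.10307
  coupling fatigue: 0.34 × 0.12 × 0.29 = 0.011832
  shaft misalignment: 0.35 × 0.63 × 0.20 = 0.0441
Normalizing constant Z = 0.10307 + 0.011832 + 0.0441 = 0.15901.
P(shaft misalignment | evidence) = 0.0441 / 0.15901 ≈ 0.277.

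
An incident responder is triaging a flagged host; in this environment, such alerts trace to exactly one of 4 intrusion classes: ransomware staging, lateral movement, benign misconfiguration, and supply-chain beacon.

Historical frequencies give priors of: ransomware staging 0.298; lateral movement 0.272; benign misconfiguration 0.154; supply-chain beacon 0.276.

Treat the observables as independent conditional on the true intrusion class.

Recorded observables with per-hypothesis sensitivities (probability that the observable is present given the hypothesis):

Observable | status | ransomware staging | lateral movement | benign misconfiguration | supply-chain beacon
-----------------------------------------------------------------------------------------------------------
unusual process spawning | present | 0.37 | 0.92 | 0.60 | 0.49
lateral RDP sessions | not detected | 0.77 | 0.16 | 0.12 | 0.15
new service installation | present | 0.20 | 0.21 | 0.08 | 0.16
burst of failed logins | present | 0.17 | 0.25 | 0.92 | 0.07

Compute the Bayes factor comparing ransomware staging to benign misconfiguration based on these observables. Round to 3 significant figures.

0.0745

Joint likelihood of the observable pattern under each hypothesis (using 1 − P(present | H) for each absent observable):
  ransomware staging: 0.37 × (1 − 0.77) × 0.20 × 0.17 = 0.0028934
  benign misconfiguration: 0.60 × (1 − 0.12) × 0.08 × 0.92 = 0.038861
Bayes factor = 0.0028934 / 0.038861 ≈ 0.0745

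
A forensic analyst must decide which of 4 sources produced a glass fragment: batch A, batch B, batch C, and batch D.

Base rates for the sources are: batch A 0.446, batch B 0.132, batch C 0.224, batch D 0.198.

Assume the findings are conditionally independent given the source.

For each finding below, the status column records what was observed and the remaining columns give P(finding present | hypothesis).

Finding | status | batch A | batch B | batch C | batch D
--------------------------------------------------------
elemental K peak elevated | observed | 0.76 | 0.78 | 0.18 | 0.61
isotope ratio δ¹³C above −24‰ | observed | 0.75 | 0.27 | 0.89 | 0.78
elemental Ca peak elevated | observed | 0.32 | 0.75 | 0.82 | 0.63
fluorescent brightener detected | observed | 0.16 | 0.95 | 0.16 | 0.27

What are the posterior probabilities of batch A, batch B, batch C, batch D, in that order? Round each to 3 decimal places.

Multiply each prior by the joint likelihood of the evidence pattern:
  batch A: 0.446 × 0.76 × 0.75 × 0.32 × 0.16 = 0.013016
  batch B: 0.132 × 0.78 × 0.27 × 0.75 × 0.95 = 0.019807
  batch C: 0.224 × 0.18 × 0.89 × 0.82 × 0.16 = 0.0047081
  batch D: 0.198 × 0.61 × 0.78 × 0.63 × 0.27 = 0.016025
The unnormalized weights sum to 0.053556.
P(batch A | evidence) = 0.013016 / 0.053556 ≈ 0.243
P(batch B | evidence) = 0.019807 / 0.053556 ≈ 0.370
P(batch C | evidence) = 0.0047081 / 0.053556 ≈ 0.088
P(batch D | evidence) = 0.016025 / 0.053556 ≈ 0.299

0.243, 0.370, 0.088, 0.299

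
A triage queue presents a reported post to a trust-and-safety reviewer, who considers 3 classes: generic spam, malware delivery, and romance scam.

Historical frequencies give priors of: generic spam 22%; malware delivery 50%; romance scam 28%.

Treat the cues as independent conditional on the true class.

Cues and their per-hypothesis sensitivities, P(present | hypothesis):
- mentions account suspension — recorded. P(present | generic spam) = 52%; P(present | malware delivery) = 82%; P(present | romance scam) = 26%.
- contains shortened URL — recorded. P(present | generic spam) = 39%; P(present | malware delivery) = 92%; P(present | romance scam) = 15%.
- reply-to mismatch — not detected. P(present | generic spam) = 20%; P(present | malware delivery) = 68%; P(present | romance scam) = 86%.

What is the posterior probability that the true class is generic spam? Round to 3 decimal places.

0.226

Multiply each prior by the joint likelihood of the cue pattern (using 1 − P(present | H) for each absent cue):
  generic spam: 0.22 × 0.52 × 0.39 × (1 − 0.20) = 0.035693
  malware delivery: 0.50 × 0.82 × 0.92 × (1 − 0.68) = 0.1207
  romance scam: 0.28 × 0.26 × 0.15 × (1 − 0.86) = 0.0015288
The unnormalized weights sum to 0.15793.
P(generic spam | evidence) = 0.035693 / 0.15793 ≈ 0.226.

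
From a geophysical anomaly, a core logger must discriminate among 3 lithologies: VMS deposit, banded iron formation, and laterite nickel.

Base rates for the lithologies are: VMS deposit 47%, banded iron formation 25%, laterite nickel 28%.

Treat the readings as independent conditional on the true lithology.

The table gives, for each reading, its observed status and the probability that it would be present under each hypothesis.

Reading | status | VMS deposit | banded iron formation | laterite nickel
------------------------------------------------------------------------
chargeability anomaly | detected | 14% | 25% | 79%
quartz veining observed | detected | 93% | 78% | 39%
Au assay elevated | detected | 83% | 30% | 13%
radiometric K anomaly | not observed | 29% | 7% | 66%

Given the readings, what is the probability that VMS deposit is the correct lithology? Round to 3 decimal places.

By Bayes' rule with conditional independence, the unnormalized weight for each hypothesis is prior × ∏ likelihoods (using 1 − P(present | H) for each absent reading):
  VMS deposit: 0.47 × 0.14 × 0.93 × 0.83 × (1 − 0.29) = 0.036062
  banded iron formation: 0.25 × 0.25 × 0.78 × 0.30 × (1 − 0.07) = 0.013601
  laterite nickel: 0.28 × 0.79 × 0.39 × 0.13 × (1 − 0.66) = 0.003813
Marginal likelihood of the evidence = 0.053476.
P(VMS deposit | evidence) = 0.036062 / 0.053476 ≈ 0.674.

0.674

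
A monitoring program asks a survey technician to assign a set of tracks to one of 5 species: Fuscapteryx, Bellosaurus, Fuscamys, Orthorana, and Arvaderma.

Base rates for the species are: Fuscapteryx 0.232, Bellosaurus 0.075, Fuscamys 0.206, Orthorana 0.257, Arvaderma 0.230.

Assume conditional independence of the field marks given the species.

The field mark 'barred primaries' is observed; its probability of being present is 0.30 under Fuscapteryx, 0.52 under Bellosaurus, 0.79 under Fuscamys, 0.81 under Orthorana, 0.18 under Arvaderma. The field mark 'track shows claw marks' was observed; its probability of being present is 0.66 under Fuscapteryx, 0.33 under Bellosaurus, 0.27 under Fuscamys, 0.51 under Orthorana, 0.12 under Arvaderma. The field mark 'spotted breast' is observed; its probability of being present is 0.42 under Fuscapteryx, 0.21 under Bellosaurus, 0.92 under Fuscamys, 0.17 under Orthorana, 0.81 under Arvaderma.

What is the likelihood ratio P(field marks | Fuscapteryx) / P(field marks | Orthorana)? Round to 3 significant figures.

Joint likelihood of the field mark pattern under each hypothesis:
  Fuscapteryx: 0.30 × 0.66 × 0.42 = 0.08316
  Orthorana: 0.81 × 0.51 × 0.17 = 0.070227
Bayes factor = 0.08316 / 0.070227 ≈ 1.18

1.18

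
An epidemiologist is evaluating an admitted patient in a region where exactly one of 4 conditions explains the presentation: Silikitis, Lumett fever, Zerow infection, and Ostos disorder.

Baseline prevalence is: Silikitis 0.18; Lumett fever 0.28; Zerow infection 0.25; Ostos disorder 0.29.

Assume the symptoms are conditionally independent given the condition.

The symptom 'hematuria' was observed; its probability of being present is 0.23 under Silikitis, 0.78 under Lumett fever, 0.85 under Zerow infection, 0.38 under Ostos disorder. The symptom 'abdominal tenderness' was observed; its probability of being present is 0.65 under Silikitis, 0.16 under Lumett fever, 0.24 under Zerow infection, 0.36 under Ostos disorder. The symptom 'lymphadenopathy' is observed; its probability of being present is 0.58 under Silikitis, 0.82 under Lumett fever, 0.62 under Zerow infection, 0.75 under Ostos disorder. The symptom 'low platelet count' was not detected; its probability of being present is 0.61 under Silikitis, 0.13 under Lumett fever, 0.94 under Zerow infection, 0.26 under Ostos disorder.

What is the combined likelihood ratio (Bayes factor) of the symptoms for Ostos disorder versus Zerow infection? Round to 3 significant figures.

Joint likelihood of the symptom pattern under each hypothesis (using 1 − P(present | H) for each absent symptom):
  Ostos disorder: 0.38 × 0.36 × 0.75 × (1 − 0.26) = 0.075924
  Zerow infection: 0.85 × 0.24 × 0.62 × (1 − 0.94) = 0.0075888
Bayes factor = 0.075924 / 0.0075888 ≈ 10.0

10.0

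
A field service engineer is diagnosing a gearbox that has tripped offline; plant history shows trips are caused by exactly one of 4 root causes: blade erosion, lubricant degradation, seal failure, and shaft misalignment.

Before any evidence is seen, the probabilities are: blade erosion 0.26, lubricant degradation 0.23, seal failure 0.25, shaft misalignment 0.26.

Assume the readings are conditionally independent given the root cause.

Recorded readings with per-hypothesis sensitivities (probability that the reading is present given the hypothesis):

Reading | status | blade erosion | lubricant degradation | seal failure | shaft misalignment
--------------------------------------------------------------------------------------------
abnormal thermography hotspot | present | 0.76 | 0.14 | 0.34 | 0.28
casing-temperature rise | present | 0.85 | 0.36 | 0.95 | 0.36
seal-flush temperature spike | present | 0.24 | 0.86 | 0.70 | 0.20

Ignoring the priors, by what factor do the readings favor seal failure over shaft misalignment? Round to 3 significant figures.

Take the product of per-reading likelihoods under each hypothesis, then divide.
  seal failure: 0.34 × 0.95 × 0.70 = 0.2261
  shaft misalignment: 0.28 × 0.36 × 0.20 = 0.02016
Bayes factor = 0.2261 / 0.02016 ≈ 11.2

11.2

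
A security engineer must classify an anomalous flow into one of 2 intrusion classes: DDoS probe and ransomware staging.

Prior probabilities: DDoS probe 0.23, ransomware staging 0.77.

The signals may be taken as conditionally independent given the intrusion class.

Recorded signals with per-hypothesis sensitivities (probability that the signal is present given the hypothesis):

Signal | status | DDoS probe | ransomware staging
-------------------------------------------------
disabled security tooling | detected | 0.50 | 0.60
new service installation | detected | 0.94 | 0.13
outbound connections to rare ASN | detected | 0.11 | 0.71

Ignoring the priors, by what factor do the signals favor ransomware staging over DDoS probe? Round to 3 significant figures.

1.07

The Bayes factor is the ratio of the joint likelihoods of the signal pattern under the two hypotheses.
  ransomware staging: 0.60 × 0.13 × 0.71 = 0.05538
  DDoS probe: 0.50 × 0.94 × 0.11 = 0.0517
Bayes factor = 0.05538 / 0.0517 ≈ 1.07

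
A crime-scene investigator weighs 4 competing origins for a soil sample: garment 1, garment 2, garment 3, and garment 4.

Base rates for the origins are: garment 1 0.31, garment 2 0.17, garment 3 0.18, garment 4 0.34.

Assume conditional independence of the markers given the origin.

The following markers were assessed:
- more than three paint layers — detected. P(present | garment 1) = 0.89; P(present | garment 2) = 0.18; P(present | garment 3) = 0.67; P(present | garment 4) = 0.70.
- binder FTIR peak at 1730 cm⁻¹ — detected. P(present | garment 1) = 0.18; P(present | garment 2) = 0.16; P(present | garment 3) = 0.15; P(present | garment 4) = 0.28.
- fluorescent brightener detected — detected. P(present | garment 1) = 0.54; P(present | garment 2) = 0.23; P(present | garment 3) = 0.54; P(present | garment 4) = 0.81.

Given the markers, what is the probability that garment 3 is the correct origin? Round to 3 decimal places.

0.107

For each hypothesis, the unnormalized posterior weight is prior × product of the marker likelihoods:
  garment 1: 0.31 × 0.89 × 0.18 × 0.54 = 0.026817
  garment 2: 0.17 × 0.18 × 0.16 × 0.23 = 0.0011261
  garment 3: 0.18 × 0.67 × 0.15 × 0.54 = 0.0097686
  garment 4: 0.34 × 0.70 × 0.28 × 0.81 = 0.053978
Marginal likelihood of the evidence = 0.091691.
P(garment 3 | evidence) = 0.0097686 / 0.091691 ≈ 0.107.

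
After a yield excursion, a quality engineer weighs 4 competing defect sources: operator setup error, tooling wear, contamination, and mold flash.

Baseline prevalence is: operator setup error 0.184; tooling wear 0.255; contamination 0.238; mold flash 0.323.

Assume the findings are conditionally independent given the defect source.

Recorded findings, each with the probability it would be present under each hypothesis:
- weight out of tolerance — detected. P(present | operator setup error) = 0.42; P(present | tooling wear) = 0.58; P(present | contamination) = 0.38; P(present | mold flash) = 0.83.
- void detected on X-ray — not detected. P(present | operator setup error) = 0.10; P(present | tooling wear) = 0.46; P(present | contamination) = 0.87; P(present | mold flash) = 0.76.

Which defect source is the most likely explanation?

tooling wear

For each hypothesis, the unnormalized posterior weight is prior × product of the finding likelihoods (using 1 − P(present | H) for each absent finding):
  operator setup error: 0.184 × 0.42 × (1 − 0.10) = 0.069552
  tooling wear: 0.255 × 0.58 × (1 − 0.46) = 0.079866
  contamination: 0.238 × 0.38 × (1 − 0.87) = 0.011757
  mold flash: 0.323 × 0.83 × (1 − 0.76) = 0.064342
Normalizing constant Z = 0.069552 + 0.079866 + 0.011757 + 0.064342 = 0.22552.
P(operator setup error | evidence) ≈ 0.069552 / 0.22552 ≈ 0.308
P(tooling wear | evidence) ≈ 0.079866 / 0.22552 ≈ 0.354
P(contamination | evidence) ≈ 0.011757 / 0.22552 ≈ 0.052
P(mold flash | evidence) ≈ 0.064342 / 0.22552 ≈ 0.285
The largest is 0.354, so tooling wear is most probable.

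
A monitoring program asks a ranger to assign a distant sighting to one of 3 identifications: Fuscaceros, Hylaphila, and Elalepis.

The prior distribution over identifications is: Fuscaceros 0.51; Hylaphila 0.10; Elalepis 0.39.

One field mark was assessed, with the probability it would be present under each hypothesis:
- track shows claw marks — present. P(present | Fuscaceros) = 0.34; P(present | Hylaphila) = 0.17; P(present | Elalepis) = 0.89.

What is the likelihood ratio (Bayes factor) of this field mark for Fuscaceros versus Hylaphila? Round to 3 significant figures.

Likelihood of this field mark under each hypothesis:
  Fuscaceros: 0.34
  Hylaphila: 0.17
Bayes factor = 0.34 / 0.17 ≈ 2.00

2.00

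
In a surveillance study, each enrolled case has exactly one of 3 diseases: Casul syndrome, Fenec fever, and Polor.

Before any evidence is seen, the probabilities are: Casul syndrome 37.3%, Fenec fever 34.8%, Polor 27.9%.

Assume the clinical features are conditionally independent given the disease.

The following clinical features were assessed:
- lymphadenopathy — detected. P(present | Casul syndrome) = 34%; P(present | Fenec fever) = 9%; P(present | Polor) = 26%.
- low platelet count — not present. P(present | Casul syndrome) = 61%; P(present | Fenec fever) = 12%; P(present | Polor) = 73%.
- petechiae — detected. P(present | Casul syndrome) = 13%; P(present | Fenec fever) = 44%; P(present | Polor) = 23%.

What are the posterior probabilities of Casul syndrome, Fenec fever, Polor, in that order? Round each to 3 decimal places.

0.279, 0.526, 0.195

For each hypothesis, the unnormalized posterior weight is prior × product of the clinical feature likelihoods (using 1 − P(present | H) for each absent clinical feature):
  Casul syndrome: 0.373 × 0.34 × (1 − 0.61) × 0.13 = 0.0064298
  Fenec fever: 0.348 × 0.09 × (1 − 0.12) × 0.44 = 0.012127
  Polor: 0.279 × 0.26 × (1 − 0.73) × 0.23 = 0.0045047
The unnormalized weights sum to 0.023062.
P(Casul syndrome | evidence) = 0.0064298 / 0.023062 ≈ 0.279
P(Fenec fever | evidence) = 0.012127 / 0.023062 ≈ 0.526
P(Polor | evidence) = 0.0045047 / 0.023062 ≈ 0.195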